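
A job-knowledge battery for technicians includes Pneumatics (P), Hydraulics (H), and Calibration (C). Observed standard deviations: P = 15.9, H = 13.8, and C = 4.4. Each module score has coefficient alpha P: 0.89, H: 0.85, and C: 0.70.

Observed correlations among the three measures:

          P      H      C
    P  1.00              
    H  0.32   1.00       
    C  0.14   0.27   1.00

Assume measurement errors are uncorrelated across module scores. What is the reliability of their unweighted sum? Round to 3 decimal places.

0.905

Var(P+H+C) = 15.9² + 13.8² + 4.4² + 2·[15.9·13.8·0.32 + 15.9·4.4·0.14 + 13.8·4.4·0.27] = 462.61 + 192.806 = 655.416.
With uncorrelated errors the cross-covariances are all true-score covariance, so they carry over unchanged; only the diagonal terms shrink to ρᵢσᵢ².
True-score variance = [15.9²·0.89 + 13.8²·0.85 + 4.4²·0.70] + 192.806 = 400.427 + 192.806 = 593.233.
Reliability = 593.233 / 655.416 = 0.905.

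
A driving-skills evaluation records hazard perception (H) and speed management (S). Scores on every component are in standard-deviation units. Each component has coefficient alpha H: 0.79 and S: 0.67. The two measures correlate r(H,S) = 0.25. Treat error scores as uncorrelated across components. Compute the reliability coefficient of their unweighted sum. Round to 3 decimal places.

Var(H+S) = 2 + 2·[0.25] = 2 + 0.5 = 2.5.
Because errors are independent across components, Cov(Tᵢ,Tⱼ) = Cov(Xᵢ,Xⱼ); the off-diagonal part of the true-score variance is the same as above.
True-score variance = [0.79 + 0.67] + 0.5 = 1.46 + 0.5 = 1.96.
Reliability = 1.96 / 2.5 = 0.784.

0.784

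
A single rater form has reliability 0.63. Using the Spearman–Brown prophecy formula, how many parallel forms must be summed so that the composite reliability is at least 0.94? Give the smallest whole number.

10

k ≥ ρ*(1−ρ₁)/(ρ₁(1−ρ*)) = 0.94·0.37 / (0.63·0.06) = 9.201.
Smallest integer k = 10.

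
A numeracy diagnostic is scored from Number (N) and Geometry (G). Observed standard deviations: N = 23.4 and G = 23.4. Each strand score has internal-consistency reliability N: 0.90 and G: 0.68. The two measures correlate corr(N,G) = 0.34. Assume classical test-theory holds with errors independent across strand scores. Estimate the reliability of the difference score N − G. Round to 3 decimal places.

Var(N−G) = 23.4² + 23.4² − 2·23.4·23.4·0.34 = 1095.12 − 372.341 = 722.779.
Under uncorrelated errors the observed covariances equal the true-score covariances, so only the own-variance terms attenuate.
True-score variance = [23.4²·0.90 + 23.4²·0.68] − 372.341 = 865.145 − 372.341 = 492.804.
Reliability = 492.804 / 722.779 = 0.682.

0.682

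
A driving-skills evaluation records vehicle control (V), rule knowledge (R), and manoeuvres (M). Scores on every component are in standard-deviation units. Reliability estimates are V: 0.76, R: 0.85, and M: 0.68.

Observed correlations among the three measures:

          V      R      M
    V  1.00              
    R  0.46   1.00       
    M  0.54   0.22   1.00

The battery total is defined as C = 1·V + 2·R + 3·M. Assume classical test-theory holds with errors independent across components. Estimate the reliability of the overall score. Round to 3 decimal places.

Var(C) = 1 + 2² + 3² + 2·[2·0.46 + 3·0.54 + 6·0.22] = 14 + 7.72 = 21.72.
Because errors are independent across components, Cov(Tᵢ,Tⱼ) = Cov(Xᵢ,Xⱼ); the off-diagonal part of the true-score variance is the same as above.
True-score variance = [0.76 + 2²·0.85 + 3²·0.68] + 7.72 = 10.28 + 7.72 = 18.
Reliability = 18 / 21.72 = 0.829.

0.829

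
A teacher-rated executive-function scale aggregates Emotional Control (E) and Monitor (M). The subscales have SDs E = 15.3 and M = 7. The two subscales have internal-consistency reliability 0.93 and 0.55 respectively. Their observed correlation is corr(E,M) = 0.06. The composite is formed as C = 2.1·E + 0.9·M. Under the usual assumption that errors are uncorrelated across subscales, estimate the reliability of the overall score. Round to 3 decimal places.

0.918

Var(C) = 2.1²·15.3² + 0.9²·7² + 2·[1.89·15.3·7·0.06] = 1072.03 + 24.2903 = 1096.32.
Under uncorrelated errors the observed covariances equal the true-score covariances, so only the own-variance terms attenuate.
True-score variance = [2.1²·15.3²·0.93 + 0.9²·7²·0.55] + 24.2903 = 981.903 + 24.2903 = 1006.19.
Reliability = 1006.19 / 1096.32 = 0.918.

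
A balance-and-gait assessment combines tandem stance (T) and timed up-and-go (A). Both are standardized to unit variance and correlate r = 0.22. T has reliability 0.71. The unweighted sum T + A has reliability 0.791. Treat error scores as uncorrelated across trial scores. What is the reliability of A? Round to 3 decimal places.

Var(T+A) = 2 + 2·0.22 = 2.440.
True-score variance = ρ_T + ρ_A + 2·0.22, so 0.791 = (0.71 + ρ_A + 0.44) / 2.440.
ρ_A = 0.791·2.440 − 0.71 − 0.44 = 0.780.

0.780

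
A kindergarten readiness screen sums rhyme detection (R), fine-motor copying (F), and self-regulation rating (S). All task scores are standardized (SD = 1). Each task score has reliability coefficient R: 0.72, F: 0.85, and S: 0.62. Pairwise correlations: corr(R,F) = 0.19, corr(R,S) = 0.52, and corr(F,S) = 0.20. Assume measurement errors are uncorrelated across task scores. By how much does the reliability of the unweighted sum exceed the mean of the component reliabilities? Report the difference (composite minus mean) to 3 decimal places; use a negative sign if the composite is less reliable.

Var(sum) = 3 + 1.82 = 4.82; true-score variance = 2.19 + 1.82 = 4.01; composite reliability = 0.8320.
Mean component reliability = 0.7300.
Difference = 0.8320 − 0.7300 = 0.102.

0.102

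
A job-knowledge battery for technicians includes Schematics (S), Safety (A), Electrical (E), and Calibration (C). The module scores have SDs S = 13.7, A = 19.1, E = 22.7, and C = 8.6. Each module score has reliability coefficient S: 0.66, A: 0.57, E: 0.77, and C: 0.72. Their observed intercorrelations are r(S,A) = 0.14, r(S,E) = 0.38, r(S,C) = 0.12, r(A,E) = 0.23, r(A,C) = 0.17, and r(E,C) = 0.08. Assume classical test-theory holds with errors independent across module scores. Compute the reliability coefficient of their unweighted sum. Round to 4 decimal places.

0.7962

Var(S+A+E+C) = 13.7² + 19.1² + 22.7² + 8.6² + 2·[13.7·19.1·0.14 + 13.7·22.7·0.38 + 13.7·8.6·0.12 + 19.1·22.7·0.23 + 19.1·8.6·0.17 + 22.7·8.6·0.08] = 1141.75 + 624.423 = 1766.17.
With uncorrelated errors the cross-covariances are all true-score covariance, so they carry over unchanged; only the diagonal terms shrink to ρᵢσᵢ².
True-score variance = [13.7²·0.66 + 19.1²·0.57 + 22.7²·0.77 + 8.6²·0.72] + 624.423 = 781.842 + 624.423 = 1406.26.
Reliability = 1406.26 / 1766.17 = 0.7962.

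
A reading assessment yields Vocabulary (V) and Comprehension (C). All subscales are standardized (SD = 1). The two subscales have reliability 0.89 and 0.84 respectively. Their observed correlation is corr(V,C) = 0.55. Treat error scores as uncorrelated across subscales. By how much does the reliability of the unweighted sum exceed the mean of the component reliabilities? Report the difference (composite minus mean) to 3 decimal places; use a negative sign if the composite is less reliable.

Var(sum) = 2 + 1.1 = 3.1; true-score variance = 1.73 + 1.1 = 2.83; composite reliability = 0.9129.
Mean component reliability = 0.8650.
Difference = 0.9129 − 0.8650 = 0.048.

0.048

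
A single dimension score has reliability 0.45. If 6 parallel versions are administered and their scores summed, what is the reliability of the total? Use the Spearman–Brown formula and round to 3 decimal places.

ρ_k = kρ / (1 + (k−1)ρ) = 6·0.45 / (1 + 5·0.45) = 2.700 / 3.250 = 0.831.

0.831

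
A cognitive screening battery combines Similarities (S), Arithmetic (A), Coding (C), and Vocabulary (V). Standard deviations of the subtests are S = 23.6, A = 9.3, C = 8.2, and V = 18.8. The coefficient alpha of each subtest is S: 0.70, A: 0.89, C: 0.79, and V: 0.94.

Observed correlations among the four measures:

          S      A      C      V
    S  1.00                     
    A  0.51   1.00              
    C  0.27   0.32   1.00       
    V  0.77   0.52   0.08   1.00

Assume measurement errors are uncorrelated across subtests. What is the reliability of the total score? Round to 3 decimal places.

0.909

Var(S+A+C+V) = 23.6² + 9.3² + 8.2² + 18.8² + 2·[23.6·9.3·0.51 + 23.6·8.2·0.27 + 23.6·18.8·0.77 + 9.3·8.2·0.32 + 9.3·18.8·0.52 + 8.2·18.8·0.08] = 1064.13 + 1266.94 = 2331.07.
Under uncorrelated errors the observed covariances equal the true-score covariances, so only the own-variance terms attenuate.
True-score variance = [23.6²·0.70 + 9.3²·0.89 + 8.2²·0.79 + 18.8²·0.94] + 1266.94 = 852.201 + 1266.94 = 2119.14.
Reliability = 2119.14 / 2331.07 = 0.909.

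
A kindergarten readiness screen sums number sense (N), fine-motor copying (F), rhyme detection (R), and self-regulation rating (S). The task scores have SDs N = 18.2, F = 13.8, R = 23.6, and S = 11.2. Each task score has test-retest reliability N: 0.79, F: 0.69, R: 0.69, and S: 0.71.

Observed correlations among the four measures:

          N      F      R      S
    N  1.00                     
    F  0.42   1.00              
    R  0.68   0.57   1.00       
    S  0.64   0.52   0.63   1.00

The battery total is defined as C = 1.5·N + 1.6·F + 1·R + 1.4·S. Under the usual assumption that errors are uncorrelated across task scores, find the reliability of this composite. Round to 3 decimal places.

0.898

Var(C) = 1.5²·18.2² + 1.6²·13.8² + 23.6² + 1.4²·11.2² + 2·[2.4·18.2·13.8·0.42 + 1.5·18.2·23.6·0.68 + 2.1·18.2·11.2·0.64 + 1.6·13.8·23.6·0.57 + 2.24·13.8·11.2·0.52 + 1.4·23.6·11.2·0.63] = 2035.64 + 3350.85 = 5386.48.
Under uncorrelated errors the observed covariances equal the true-score covariances, so only the own-variance terms attenuate.
True-score variance = [1.5²·18.2²·0.79 + 1.6²·13.8²·0.69 + 23.6²·0.69 + 1.4²·11.2²·0.71] + 3350.85 = 1484.04 + 3350.85 = 4834.88.
Reliability = 4834.88 / 5386.48 = 0.898.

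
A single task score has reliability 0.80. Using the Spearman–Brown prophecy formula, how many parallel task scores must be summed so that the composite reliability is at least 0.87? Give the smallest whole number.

2

k ≥ ρ*(1−ρ₁)/(ρ₁(1−ρ*)) = 0.87·0.20 / (0.80·0.13) = 1.673.
Smallest integer k = 2.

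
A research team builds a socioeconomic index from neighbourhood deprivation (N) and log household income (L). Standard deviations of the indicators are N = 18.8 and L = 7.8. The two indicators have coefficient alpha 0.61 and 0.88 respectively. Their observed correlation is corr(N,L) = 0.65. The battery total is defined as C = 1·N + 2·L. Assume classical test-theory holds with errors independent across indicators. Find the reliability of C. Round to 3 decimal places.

Var(C) = 18.8² + 2²·7.8² + 2·[2·18.8·7.8·0.65] = 596.8 + 381.264 = 978.064.
Under uncorrelated errors the observed covariances equal the true-score covariances, so only the own-variance terms attenuate.
True-score variance = [18.8²·0.61 + 2²·7.8²·0.88] + 381.264 = 429.755 + 381.264 = 811.019.
Reliability = 811.019 / 978.064 = 0.829.

0.829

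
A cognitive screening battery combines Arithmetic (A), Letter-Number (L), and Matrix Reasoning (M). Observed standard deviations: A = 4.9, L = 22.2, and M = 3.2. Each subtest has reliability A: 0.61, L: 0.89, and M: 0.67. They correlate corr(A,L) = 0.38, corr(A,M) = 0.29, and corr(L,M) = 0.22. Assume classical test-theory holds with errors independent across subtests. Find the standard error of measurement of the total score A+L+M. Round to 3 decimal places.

Var(total) = 527.09 + 123.025 = 650.115.
True-score variance = 460.135 + 123.025 = 583.159, so reliability = 0.8970.
Error variance = 650.115 − 583.159 = 66.9555; SEM = √66.9555 = 8.183.

8.183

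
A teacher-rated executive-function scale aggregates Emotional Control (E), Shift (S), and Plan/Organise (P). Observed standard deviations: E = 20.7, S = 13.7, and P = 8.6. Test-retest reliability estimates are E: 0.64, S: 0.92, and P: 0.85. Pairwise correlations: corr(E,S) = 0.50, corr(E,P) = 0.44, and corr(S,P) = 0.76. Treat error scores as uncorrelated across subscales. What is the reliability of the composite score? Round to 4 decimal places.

Var(E+S+P) = 20.7² + 13.7² + 8.6² + 2·[20.7·13.7·0.50 + 20.7·8.6·0.44 + 13.7·8.6·0.76] = 690.14 + 619.334 = 1309.47.
With uncorrelated errors the cross-covariances are all true-score covariance, so they carry over unchanged; only the diagonal terms shrink to ρᵢσᵢ².
True-score variance = [20.7²·0.64 + 13.7²·0.92 + 8.6²·0.85] + 619.334 = 509.774 + 619.334 = 1129.11.
Reliability = 1129.11 / 1309.47 = 0.8623.

0.8623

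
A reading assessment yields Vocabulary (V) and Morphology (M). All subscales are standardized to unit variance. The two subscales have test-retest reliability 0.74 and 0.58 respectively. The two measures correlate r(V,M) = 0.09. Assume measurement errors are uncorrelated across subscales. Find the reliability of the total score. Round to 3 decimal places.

Var(V+M) = 2 + 2·[0.09] = 2 + 0.18 = 2.18.
Under uncorrelated errors the observed covariances equal the true-score covariances, so only the own-variance terms attenuate.
True-score variance = [0.74 + 0.58] + 0.18 = 1.32 + 0.18 = 1.5.
Reliability = 1.5 / 2.18 = 0.688.

0.688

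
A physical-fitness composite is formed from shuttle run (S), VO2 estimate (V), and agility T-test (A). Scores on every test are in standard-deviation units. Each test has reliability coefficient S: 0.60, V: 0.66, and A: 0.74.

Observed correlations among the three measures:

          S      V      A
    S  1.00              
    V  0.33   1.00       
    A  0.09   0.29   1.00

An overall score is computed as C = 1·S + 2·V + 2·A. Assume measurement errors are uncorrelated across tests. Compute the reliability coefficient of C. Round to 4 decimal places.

0.7846

Var(C) = 1 + 2² + 2² + 2·[2·0.33 + 2·0.09 + 4·0.29] = 9 + 4 = 13.
Under uncorrelated errors the observed covariances equal the true-score covariances, so only the own-variance terms attenuate.
True-score variance = [0.60 + 2²·0.66 + 2²·0.74] + 4 = 6.2 + 4 = 10.2.
Reliability = 10.2 / 13 = 0.7846.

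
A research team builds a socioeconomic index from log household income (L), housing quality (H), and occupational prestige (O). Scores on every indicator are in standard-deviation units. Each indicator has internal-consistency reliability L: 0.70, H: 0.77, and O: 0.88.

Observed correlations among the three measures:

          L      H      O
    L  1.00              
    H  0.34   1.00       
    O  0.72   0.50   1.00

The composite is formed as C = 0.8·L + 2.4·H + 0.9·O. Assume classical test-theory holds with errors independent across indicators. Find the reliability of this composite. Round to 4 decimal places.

Var(C) = 0.8² + 2.4² + 0.9² + 2·[1.92·0.34 + 0.72·0.72 + 2.16·0.50] = 7.21 + 4.5024 = 11.7124.
With uncorrelated errors the cross-covariances are all true-score covariance, so they carry over unchanged; only the diagonal terms shrink to ρᵢσᵢ².
True-score variance = [0.8²·0.70 + 2.4²·0.77 + 0.9²·0.88] + 4.5024 = 5.596 + 4.5024 = 10.0984.
Reliability = 10.0984 / 11.7124 = 0.8622.

0.8622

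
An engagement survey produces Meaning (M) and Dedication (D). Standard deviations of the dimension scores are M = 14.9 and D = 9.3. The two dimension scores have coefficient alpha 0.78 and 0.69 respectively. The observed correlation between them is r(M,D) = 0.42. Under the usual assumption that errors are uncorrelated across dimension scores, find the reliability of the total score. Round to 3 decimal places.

Var(M+D) = 14.9² + 9.3² + 2·[14.9·9.3·0.42] = 308.5 + 116.399 = 424.899.
Under uncorrelated errors the observed covariances equal the true-score covariances, so only the own-variance terms attenuate.
True-score variance = [14.9²·0.78 + 9.3²·0.69] + 116.399 = 232.846 + 116.399 = 349.245.
Reliability = 349.245 / 424.899 = 0.822.

0.822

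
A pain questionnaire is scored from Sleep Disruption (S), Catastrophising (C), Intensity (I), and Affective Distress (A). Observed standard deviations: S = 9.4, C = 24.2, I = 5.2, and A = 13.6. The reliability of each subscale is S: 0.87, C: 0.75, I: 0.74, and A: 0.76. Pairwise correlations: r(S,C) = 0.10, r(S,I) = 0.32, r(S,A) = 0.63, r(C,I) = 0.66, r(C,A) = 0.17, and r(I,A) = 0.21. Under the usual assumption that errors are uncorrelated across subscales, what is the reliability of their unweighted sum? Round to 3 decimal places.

0.854

Var(S+C+I+A) = 9.4² + 24.2² + 5.2² + 13.6² + 2·[9.4·24.2·0.10 + 9.4·5.2·0.32 + 9.4·13.6·0.63 + 24.2·5.2·0.66 + 24.2·13.6·0.17 + 5.2·13.6·0.21] = 886 + 545.57 = 1431.57.
Because errors are independent across components, Cov(Tᵢ,Tⱼ) = Cov(Xᵢ,Xⱼ); the off-diagonal part of the true-score variance is the same as above.
True-score variance = [9.4²·0.87 + 24.2²·0.75 + 5.2²·0.74 + 13.6²·0.76] + 545.57 = 676.682 + 545.57 = 1222.25.
Reliability = 1222.25 / 1431.57 = 0.854.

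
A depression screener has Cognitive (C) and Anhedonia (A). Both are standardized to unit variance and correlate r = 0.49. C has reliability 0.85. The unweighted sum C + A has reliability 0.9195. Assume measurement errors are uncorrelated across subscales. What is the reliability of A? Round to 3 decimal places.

0.910

Var(C+A) = 2 + 2·0.49 = 2.980.
True-score variance = ρ_C + ρ_A + 2·0.49, so 0.9195 = (0.85 + ρ_A + 0.98) / 2.980.
ρ_A = 0.9195·2.980 − 0.85 − 0.98 = 0.910.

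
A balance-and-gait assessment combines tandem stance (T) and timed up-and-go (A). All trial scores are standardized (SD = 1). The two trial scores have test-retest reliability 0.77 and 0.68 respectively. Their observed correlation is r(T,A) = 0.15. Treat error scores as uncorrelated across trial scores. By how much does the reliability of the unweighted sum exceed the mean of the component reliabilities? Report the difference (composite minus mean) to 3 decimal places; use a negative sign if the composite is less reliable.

0.036

Var(sum) = 2 + 0.3 = 2.3; true-score variance = 1.45 + 0.3 = 1.75; composite reliability = 0.7609.
Mean component reliability = 0.7250.
Difference = 0.7609 − 0.7250 = 0.036.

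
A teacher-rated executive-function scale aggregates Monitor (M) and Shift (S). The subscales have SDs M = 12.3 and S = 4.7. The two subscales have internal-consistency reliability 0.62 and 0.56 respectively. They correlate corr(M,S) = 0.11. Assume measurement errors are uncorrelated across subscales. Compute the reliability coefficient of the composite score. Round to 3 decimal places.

Var(M+S) = 12.3² + 4.7² + 2·[12.3·4.7·0.11] = 173.38 + 12.7182 = 186.098.
Under uncorrelated errors the observed covariances equal the true-score covariances, so only the own-variance terms attenuate.
True-score variance = [12.3²·0.62 + 4.7²·0.56] + 12.7182 = 106.17 + 12.7182 = 118.888.
Reliability = 118.888 / 186.098 = 0.639.

0.639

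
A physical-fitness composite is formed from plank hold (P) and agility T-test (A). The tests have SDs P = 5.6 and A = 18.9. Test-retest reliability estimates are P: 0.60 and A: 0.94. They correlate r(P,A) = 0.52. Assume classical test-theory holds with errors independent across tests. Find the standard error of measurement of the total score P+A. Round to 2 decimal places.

Var(total) = 388.57 + 110.074 = 498.644.
True-score variance = 354.593 + 110.074 = 464.667, so reliability = 0.9319.
Error variance = 498.644 − 464.667 = 33.9766; SEM = √33.9766 = 5.83.

5.83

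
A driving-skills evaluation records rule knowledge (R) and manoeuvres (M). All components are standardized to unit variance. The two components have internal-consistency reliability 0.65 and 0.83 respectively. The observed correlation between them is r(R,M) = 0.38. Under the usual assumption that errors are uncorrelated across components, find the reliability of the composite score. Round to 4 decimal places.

0.8116

Var(R+M) = 2 + 2·[0.38] = 2 + 0.76 = 2.76.
Under uncorrelated errors the observed covariances equal the true-score covariances, so only the own-variance terms attenuate.
True-score variance = [0.65 + 0.83] + 0.76 = 1.48 + 0.76 = 2.24.
Reliability = 2.24 / 2.76 = 0.8116.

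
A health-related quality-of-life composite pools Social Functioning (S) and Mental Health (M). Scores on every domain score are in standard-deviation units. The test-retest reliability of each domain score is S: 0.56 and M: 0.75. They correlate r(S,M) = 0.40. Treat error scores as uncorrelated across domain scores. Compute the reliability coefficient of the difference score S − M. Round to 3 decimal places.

0.425

Var(S−M) = 1 + 1 − 2·0.40 = 2 − 0.8 = 1.2.
With uncorrelated errors the cross-covariances are all true-score covariance, so they carry over unchanged; only the diagonal terms shrink to ρᵢσᵢ².
True-score variance = [0.56 + 0.75] − 0.8 = 1.31 − 0.8 = 0.51.
Reliability = 0.51 / 1.2 = 0.425.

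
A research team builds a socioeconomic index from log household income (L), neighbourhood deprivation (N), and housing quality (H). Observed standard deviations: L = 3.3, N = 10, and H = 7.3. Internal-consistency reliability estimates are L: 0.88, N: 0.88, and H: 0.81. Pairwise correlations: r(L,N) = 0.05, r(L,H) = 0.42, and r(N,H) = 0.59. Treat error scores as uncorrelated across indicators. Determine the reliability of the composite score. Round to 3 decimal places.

0.914

Var(L+N+H) = 3.3² + 10² + 7.3² + 2·[3.3·10·0.05 + 3.3·7.3·0.42 + 10·7.3·0.59] = 164.18 + 109.676 = 273.856.
Because errors are independent across components, Cov(Tᵢ,Tⱼ) = Cov(Xᵢ,Xⱼ); the off-diagonal part of the true-score variance is the same as above.
True-score variance = [3.3²·0.88 + 10²·0.88 + 7.3²·0.81] + 109.676 = 140.748 + 109.676 = 250.424.
Reliability = 250.424 / 273.856 = 0.914.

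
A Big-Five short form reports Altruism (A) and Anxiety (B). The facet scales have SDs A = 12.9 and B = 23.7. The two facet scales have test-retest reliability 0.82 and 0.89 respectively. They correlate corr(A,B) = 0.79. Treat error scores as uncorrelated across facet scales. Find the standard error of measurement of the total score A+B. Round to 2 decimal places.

9.58

Var(total) = 728.1 + 483.053 = 1211.15.
True-score variance = 636.36 + 483.053 = 1119.41, so reliability = 0.9243.
Error variance = 1211.15 − 1119.41 = 91.7397; SEM = √91.7397 = 9.58.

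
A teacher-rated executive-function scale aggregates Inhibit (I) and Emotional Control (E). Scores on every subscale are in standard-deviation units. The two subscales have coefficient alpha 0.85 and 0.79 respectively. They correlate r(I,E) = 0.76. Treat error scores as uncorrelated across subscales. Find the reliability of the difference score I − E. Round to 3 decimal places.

0.250

Var(I−E) = 1 + 1 − 2·0.76 = 2 − 1.52 = 0.48.
With uncorrelated errors the cross-covariances are all true-score covariance, so they carry over unchanged; only the diagonal terms shrink to ρᵢσᵢ².
True-score variance = [0.85 + 0.79] − 1.52 = 1.64 − 1.52 = 0.12.
Reliability = 0.12 / 0.48 = 0.250.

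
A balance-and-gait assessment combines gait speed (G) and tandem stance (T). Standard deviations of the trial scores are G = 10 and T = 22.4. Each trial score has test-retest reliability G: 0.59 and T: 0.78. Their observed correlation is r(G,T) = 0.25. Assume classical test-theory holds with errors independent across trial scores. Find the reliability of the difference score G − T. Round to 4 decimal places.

0.6909

Var(G−T) = 10² + 22.4² − 2·10·22.4·0.25 = 601.76 − 112 = 489.76.
Because errors are independent across components, Cov(Tᵢ,Tⱼ) = Cov(Xᵢ,Xⱼ); the off-diagonal part of the true-score variance is the same as above.
True-score variance = [10²·0.59 + 22.4²·0.78] − 112 = 450.373 − 112 = 338.373.
Reliability = 338.373 / 489.76 = 0.6909.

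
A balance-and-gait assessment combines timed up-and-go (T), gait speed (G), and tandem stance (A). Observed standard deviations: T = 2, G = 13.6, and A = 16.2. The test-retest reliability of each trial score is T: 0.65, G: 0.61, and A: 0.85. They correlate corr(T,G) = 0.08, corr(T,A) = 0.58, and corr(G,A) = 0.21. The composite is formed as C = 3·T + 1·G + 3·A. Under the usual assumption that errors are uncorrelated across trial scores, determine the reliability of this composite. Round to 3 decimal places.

0.863

Var(C) = 3²·2² + 13.6² + 3²·16.2² + 2·[3·2·13.6·0.08 + 9·2·16.2·0.58 + 3·13.6·16.2·0.21] = 2582.92 + 628.915 = 3211.84.
Because errors are independent across components, Cov(Tᵢ,Tⱼ) = Cov(Xᵢ,Xⱼ); the off-diagonal part of the true-score variance is the same as above.
True-score variance = [3²·2²·0.65 + 13.6²·0.61 + 3²·16.2²·0.85] + 628.915 = 2143.89 + 628.915 = 2772.81.
Reliability = 2772.81 / 3211.84 = 0.863.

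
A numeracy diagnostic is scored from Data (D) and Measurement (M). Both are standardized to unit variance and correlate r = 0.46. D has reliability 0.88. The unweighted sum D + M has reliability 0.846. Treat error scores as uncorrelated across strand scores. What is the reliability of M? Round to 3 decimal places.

0.670

Var(D+M) = 2 + 2·0.46 = 2.920.
True-score variance = ρ_D + ρ_M + 2·0.46, so 0.846 = (0.88 + ρ_M + 0.92) / 2.920.
ρ_M = 0.846·2.920 − 0.88 − 0.92 = 0.670.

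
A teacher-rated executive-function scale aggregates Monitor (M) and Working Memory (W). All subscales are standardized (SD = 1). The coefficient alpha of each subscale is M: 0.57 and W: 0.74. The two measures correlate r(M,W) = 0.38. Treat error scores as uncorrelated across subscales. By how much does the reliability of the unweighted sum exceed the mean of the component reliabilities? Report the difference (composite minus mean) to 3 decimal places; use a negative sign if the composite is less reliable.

Var(sum) = 2 + 0.76 = 2.76; true-score variance = 1.31 + 0.76 = 2.07; composite reliability = 0.7500.
Mean component reliability = 0.6550.
Difference = 0.7500 − 0.6550 = 0.095.

0.095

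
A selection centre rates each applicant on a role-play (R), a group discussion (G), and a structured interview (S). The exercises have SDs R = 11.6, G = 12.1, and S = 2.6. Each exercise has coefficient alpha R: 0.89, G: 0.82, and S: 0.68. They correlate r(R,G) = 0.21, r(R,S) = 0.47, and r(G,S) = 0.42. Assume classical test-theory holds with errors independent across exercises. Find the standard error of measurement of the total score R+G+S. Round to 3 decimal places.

Var(total) = 287.73 + 113.728 = 401.458.
True-score variance = 244.411 + 113.728 = 358.139, so reliability = 0.8921.
Error variance = 401.458 − 358.139 = 43.3186; SEM = √43.3186 = 6.582.

6.582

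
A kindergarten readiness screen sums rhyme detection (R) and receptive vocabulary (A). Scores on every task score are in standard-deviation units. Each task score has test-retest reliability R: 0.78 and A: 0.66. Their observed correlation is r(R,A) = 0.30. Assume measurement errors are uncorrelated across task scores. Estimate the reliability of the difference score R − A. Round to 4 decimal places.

Var(R−A) = 1 + 1 − 2·0.30 = 2 − 0.6 = 1.4.
Under uncorrelated errors the observed covariances equal the true-score covariances, so only the own-variance terms attenuate.
True-score variance = [0.78 + 0.66] − 0.6 = 1.44 − 0.6 = 0.84.
Reliability = 0.84 / 1.4 = 0.6000.

0.6000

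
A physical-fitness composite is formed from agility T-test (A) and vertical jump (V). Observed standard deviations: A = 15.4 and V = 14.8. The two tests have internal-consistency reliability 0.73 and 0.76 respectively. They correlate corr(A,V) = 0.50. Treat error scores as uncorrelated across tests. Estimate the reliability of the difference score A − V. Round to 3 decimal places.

Var(A−V) = 15.4² + 14.8² − 2·15.4·14.8·0.50 = 456.2 − 227.92 = 228.28.
With uncorrelated errors the cross-covariances are all true-score covariance, so they carry over unchanged; only the diagonal terms shrink to ρᵢσᵢ².
True-score variance = [15.4²·0.73 + 14.8²·0.76] − 227.92 = 339.597 − 227.92 = 111.677.
Reliability = 111.677 / 228.28 = 0.489.

0.489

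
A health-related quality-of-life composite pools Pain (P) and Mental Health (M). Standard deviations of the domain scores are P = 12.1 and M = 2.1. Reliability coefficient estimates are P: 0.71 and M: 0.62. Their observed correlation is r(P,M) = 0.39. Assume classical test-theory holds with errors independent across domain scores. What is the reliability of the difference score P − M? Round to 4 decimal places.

0.6631

Var(P−M) = 12.1² + 2.1² − 2·12.1·2.1·0.39 = 150.82 − 19.8198 = 131.
Under uncorrelated errors the observed covariances equal the true-score covariances, so only the own-variance terms attenuate.
True-score variance = [12.1²·0.71 + 2.1²·0.62] − 19.8198 = 106.685 − 19.8198 = 86.8655.
Reliability = 86.8655 / 131 = 0.6631.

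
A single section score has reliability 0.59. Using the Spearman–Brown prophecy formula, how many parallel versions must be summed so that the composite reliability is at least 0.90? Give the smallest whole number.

k ≥ ρ*(1−ρ₁)/(ρ₁(1−ρ*)) = 0.90·0.41 / (0.59·0.10) = 6.254.
Smallest integer k = 7.

7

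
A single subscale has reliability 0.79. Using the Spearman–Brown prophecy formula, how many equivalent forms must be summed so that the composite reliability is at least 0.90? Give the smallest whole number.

k ≥ ρ*(1−ρ₁)/(ρ₁(1−ρ*)) = 0.90·0.21 / (0.79·0.10) = 2.392.
Smallest integer k = 3.

3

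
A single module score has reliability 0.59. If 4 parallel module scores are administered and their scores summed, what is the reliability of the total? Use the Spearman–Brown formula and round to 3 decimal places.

ρ_k = kρ / (1 + (k−1)ρ) = 4·0.59 / (1 + 3·0.59) = 2.360 / 2.770 = 0.852.

0.852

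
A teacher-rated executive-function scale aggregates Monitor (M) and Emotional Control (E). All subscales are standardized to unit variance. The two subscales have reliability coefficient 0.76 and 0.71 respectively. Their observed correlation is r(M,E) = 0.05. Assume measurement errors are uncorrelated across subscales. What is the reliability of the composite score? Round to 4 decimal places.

0.7476

Var(M+E) = 2 + 2·[0.05] = 2 + 0.1 = 2.1.
With uncorrelated errors the cross-covariances are all true-score covariance, so they carry over unchanged; only the diagonal terms shrink to ρᵢσᵢ².
True-score variance = [0.76 + 0.71] + 0.1 = 1.47 + 0.1 = 1.57.
Reliability = 1.57 / 2.1 = 0.7476.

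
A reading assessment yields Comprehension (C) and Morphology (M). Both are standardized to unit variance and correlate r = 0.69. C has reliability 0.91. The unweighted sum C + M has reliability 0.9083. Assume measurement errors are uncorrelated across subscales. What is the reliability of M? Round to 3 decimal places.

Var(C+M) = 2 + 2·0.69 = 3.380.
True-score variance = ρ_C + ρ_M + 2·0.69, so 0.9083 = (0.91 + ρ_M + 1.38) / 3.380.
ρ_M = 0.9083·3.380 − 0.91 − 1.38 = 0.780.

0.780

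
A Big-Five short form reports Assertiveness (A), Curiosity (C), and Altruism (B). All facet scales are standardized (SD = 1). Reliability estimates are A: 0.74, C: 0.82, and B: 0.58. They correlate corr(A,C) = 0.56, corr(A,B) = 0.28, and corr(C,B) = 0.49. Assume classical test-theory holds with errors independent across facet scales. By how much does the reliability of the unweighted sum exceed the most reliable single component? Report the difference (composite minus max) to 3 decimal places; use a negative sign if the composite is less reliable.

0.028

Var(sum) = 3 + 2.66 = 5.66; true-score variance = 2.14 + 2.66 = 4.8; composite reliability = 0.8481.
Max component reliability = 0.8200.
Difference = 0.8481 − 0.8200 = 0.028.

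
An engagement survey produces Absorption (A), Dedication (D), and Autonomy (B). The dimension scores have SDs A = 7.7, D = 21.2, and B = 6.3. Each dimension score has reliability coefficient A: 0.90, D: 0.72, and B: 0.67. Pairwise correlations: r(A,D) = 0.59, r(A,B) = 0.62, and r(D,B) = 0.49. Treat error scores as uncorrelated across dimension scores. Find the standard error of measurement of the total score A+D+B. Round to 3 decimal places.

12.036

Var(total) = 548.42 + 383.664 = 932.084.
True-score variance = 403.55 + 383.664 = 787.215, so reliability = 0.8446.
Error variance = 932.084 − 787.215 = 144.87; SEM = √144.87 = 12.036.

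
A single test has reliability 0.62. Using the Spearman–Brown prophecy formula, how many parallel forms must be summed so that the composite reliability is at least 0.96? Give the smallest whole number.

k ≥ ρ*(1−ρ₁)/(ρ₁(1−ρ*)) = 0.96·0.38 / (0.62·0.04) = 14.710.
Smallest integer k = 15.

15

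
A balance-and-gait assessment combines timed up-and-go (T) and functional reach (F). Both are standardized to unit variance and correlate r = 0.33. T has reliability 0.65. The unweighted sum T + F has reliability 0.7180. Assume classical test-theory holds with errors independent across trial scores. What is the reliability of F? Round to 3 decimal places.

Var(T+F) = 2 + 2·0.33 = 2.660.
True-score variance = ρ_T + ρ_F + 2·0.33, so 0.7180 = (0.65 + ρ_F + 0.66) / 2.660.
ρ_F = 0.7180·2.660 − 0.65 − 0.66 = 0.600.

0.600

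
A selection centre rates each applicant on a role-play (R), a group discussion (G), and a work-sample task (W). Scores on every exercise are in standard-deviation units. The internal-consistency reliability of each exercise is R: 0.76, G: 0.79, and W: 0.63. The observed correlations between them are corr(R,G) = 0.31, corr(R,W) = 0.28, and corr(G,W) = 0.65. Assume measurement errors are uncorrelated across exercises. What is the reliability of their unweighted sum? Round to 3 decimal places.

0.850

Var(R+G+W) = 3 + 2·[0.31 + 0.28 + 0.65] = 3 + 2.48 = 5.48.
Because errors are independent across components, Cov(Tᵢ,Tⱼ) = Cov(Xᵢ,Xⱼ); the off-diagonal part of the true-score variance is the same as above.
True-score variance = [0.76 + 0.79 + 0.63] + 2.48 = 2.18 + 2.48 = 4.66.
Reliability = 4.66 / 5.48 = 0.850.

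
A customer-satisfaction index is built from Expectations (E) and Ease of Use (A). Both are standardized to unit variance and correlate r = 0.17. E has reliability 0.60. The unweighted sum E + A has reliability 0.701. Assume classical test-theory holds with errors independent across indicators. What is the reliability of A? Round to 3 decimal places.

0.700

Var(E+A) = 2 + 2·0.17 = 2.340.
True-score variance = ρ_E + ρ_A + 2·0.17, so 0.701 = (0.60 + ρ_A + 0.34) / 2.340.
ρ_A = 0.701·2.340 − 0.60 − 0.34 = 0.700.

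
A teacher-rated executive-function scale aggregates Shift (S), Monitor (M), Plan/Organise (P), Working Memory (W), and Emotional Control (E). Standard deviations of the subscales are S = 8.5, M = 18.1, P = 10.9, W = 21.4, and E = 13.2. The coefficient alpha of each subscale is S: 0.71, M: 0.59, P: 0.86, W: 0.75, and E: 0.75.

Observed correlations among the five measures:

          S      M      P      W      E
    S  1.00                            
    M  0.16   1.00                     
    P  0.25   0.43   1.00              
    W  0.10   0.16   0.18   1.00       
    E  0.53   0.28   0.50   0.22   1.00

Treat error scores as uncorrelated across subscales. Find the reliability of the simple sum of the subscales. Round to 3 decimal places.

Var(S+M+P+W+E) = 8.5² + 18.1² + 10.9² + 21.4² + 13.2² + 2·[8.5·18.1·0.16 + 8.5·10.9·0.25 + 8.5·21.4·0.10 + 8.5·13.2·0.53 + 18.1·10.9·0.43 + 18.1·21.4·0.16 + 18.1·13.2·0.28 + 10.9·21.4·0.18 + 10.9·13.2·0.50 + 21.4·13.2·0.22] = 1150.87 + 1030.43 = 2181.3.
Under uncorrelated errors the observed covariances equal the true-score covariances, so only the own-variance terms attenuate.
True-score variance = [8.5²·0.71 + 18.1²·0.59 + 10.9²·0.86 + 21.4²·0.75 + 13.2²·0.75] + 1030.43 = 820.914 + 1030.43 = 1851.34.
Reliability = 1851.34 / 2181.3 = 0.849.

0.849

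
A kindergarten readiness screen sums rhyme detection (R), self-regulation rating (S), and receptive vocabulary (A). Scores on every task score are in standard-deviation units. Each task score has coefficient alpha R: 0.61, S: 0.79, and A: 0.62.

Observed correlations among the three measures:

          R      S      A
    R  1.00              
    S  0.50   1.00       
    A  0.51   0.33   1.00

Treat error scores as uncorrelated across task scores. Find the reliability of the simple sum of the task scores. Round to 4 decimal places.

0.8275

Var(R+S+A) = 3 + 2·[0.50 + 0.51 + 0.33] = 3 + 2.68 = 5.68.
With uncorrelated errors the cross-covariances are all true-score covariance, so they carry over unchanged; only the diagonal terms shrink to ρᵢσᵢ².
True-score variance = [0.61 + 0.79 + 0.62] + 2.68 = 2.02 + 2.68 = 4.7.
Reliability = 4.7 / 5.68 = 0.8275.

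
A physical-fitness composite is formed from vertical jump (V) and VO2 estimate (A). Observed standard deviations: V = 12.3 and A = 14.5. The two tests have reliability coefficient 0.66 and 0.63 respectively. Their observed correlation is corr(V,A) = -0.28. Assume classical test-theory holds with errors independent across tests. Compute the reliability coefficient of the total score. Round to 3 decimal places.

Var(V+A) = 12.3² + 14.5² + 2·[12.3·14.5·(-0.28)] = 361.54 − 99.876 = 261.664.
With uncorrelated errors the cross-covariances are all true-score covariance, so they carry over unchanged; only the diagonal terms shrink to ρᵢσᵢ².
True-score variance = [12.3²·0.66 + 14.5²·0.63] − 99.876 = 232.309 − 99.876 = 132.433.
Reliability = 132.433 / 261.664 = 0.506.

0.506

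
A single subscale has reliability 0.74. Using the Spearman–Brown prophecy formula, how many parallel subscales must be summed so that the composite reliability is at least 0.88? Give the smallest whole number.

k ≥ ρ*(1−ρ₁)/(ρ₁(1−ρ*)) = 0.88·0.26 / (0.74·0.12) = 2.577.
Smallest integer k = 3.

3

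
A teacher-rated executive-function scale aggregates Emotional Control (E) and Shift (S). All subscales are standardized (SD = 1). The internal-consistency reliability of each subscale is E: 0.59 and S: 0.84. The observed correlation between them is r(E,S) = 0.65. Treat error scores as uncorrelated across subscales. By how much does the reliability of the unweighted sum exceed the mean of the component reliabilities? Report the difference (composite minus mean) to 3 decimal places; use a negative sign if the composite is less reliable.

0.112

Var(sum) = 2 + 1.3 = 3.3; true-score variance = 1.43 + 1.3 = 2.73; composite reliability = 0.8273.
Mean component reliability = 0.7150.
Difference = 0.8273 − 0.7150 = 0.112.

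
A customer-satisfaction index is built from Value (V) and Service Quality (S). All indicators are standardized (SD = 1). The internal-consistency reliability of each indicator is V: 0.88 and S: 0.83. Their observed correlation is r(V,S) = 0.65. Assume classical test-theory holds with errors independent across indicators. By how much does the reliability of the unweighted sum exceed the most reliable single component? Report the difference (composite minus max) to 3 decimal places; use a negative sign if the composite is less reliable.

Var(sum) = 2 + 1.3 = 3.3; true-score variance = 1.71 + 1.3 = 3.01; composite reliability = 0.9121.
Max component reliability = 0.8800.
Difference = 0.9121 − 0.8800 = 0.032.

0.032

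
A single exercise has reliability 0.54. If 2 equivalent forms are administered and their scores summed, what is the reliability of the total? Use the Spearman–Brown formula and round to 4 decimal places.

ρ_k = kρ / (1 + (k−1)ρ) = 2·0.54 / (1 + 1·0.54) = 1.080 / 1.540 = 0.7013.

0.7013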